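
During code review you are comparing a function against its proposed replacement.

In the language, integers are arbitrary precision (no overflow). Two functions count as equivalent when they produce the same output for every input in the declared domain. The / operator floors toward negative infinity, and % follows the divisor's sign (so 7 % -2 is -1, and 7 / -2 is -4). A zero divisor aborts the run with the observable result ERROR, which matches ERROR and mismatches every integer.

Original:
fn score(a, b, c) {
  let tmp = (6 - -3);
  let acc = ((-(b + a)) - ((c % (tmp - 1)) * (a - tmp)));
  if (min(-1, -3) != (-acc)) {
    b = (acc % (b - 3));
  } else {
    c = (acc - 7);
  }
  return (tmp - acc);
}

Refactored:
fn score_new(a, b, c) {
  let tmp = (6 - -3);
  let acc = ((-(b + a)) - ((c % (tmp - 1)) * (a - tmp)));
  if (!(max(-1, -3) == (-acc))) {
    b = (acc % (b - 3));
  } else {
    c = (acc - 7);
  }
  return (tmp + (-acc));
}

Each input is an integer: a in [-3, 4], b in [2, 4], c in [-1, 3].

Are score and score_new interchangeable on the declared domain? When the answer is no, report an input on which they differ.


Consider the input a=4, b=3, c=2.
score: tmp := 9 | acc := 3 | (min(-1, -3) != (-acc)): false | c := -4 | result 6
score_new: tmp := 9 | acc := 3 | (!(max(-1, -3) == (-acc))): true | divide-by-zero, output ERROR
6 and ERROR differ, so these are not the same function on this domain.
verdict: not equivalent; witness: a=4, b=3, c=2


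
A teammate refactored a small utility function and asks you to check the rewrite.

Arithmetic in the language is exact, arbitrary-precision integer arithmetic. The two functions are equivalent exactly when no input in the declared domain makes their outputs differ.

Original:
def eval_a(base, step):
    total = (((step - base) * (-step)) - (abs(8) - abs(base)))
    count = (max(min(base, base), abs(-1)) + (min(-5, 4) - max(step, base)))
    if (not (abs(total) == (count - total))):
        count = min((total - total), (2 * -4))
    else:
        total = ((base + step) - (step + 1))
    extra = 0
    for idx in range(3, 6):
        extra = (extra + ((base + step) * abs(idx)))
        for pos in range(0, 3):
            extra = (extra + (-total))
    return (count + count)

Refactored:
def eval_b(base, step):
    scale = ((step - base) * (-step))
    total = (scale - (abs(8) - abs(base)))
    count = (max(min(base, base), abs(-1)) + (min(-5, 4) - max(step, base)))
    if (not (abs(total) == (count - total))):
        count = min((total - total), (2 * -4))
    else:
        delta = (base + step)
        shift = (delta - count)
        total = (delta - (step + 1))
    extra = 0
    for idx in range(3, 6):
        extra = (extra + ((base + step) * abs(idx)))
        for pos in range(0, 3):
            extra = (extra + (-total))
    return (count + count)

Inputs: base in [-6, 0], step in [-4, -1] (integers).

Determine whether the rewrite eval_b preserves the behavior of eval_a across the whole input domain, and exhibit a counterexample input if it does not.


Equivalent — the differences include local variable names differ, statement counts differ, arithmetic usage differs, yet no declared input distinguishes the two.
One worked example (base=-1, step=-3) — eval_a: total := -13 | count := -3 | (not (abs(total) == (count - total))): true | count := -8 | extra := 0 | iter idx=3: | extra := -12 | iter pos=0: | extra := 1 | iter pos=1: | extra := 14 | iter pos=2: | extra := 27 | iter idx=4: | extra := 11 | iter pos=0: | extra := 24 | iter pos=1: | extra := 37 | iter pos=2: | extra := 50 | iter idx=5: | extra := 30 | iter pos=0: | extra := 43 | iter pos=1: | extra := 56 | iter pos=2: | extra := 69 | result -16; eval_b: scale := -6 | total := -13 | count := -3 | (not (abs(total) == (count - total))): true | count := -8 | extra := 0 | iter idx=3: | extra := -12 | iter pos=0: | extra := 1 | iter pos=1: | extra := 14 | iter pos=2: | extra := 27 | iter idx=4: | extra := 11 | iter pos=0: | extra := 24 | iter pos=1: | extra := 37 | iter pos=2: | extra := 50 | iter idx=5: | extra := 30 | iter pos=0: | extra := 43 | iter pos=1: | extra := 56 | iter pos=2: | extra := 69 | result -16; agreement on -16.
An exhaustive pass over the 28 declared inputs shows identical outputs.
verdict: equivalent


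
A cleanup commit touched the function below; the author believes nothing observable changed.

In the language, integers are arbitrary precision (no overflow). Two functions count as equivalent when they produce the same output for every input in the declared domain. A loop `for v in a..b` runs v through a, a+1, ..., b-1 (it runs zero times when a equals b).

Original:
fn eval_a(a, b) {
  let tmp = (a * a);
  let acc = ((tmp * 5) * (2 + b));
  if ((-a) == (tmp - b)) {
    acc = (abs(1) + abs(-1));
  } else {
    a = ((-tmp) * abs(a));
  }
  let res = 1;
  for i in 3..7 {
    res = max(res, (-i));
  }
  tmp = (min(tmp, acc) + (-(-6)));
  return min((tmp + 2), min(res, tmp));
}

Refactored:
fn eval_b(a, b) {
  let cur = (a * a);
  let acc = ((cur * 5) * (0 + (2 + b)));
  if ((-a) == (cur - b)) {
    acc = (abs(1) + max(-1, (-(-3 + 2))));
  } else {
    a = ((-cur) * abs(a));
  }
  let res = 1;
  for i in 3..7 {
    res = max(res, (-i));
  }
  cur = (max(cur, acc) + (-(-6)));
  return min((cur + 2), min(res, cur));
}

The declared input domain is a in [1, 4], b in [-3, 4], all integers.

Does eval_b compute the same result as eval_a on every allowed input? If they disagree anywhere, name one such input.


These are not equivalent — on a=2, b=-3 the outputs split (-14 vs 1).
eval_a: tmp := 4 | acc := -20 | ((-a) == (tmp - b)): false | a := -8 | res := 1 | iter i=3: | res := 1 | iter i=4: | res := 1 | iter i=5: | res := 1 | iter i=6: | res := 1 | tmp := -14 | result -14
eval_b: cur := 4 | acc := -20 | ((-a) == (cur - b)): false | a := -8 | res := 1 | iter i=3: | res := 1 | iter i=4: | res := 1 | iter i=5: | res := 1 | iter i=6: | res := 1 | cur := 10 | result 1
verdict: not equivalent; witness: a=2, b=-3


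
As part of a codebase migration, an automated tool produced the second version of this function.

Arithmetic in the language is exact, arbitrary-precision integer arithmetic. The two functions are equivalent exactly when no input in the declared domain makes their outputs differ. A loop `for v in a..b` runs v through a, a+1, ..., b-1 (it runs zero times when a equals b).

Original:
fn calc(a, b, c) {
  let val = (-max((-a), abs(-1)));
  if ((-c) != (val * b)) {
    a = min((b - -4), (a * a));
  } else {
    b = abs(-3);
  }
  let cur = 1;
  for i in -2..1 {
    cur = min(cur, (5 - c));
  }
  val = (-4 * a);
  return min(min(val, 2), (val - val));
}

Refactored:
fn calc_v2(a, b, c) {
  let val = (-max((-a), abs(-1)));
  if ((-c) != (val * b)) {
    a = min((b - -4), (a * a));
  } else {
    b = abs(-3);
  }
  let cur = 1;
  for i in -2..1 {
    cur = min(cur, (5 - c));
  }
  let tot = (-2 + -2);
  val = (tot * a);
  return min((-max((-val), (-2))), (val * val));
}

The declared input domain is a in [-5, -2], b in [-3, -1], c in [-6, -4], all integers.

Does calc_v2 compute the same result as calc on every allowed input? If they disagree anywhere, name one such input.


Consider the input a=-5, b=-1, c=-5.
calc: val=-5, then ((-c) != (val * b)) is false, then b=3, then cur=1, then (i=-2), then cur=1, then (i=-1), then cur=1, then (i=0), then cur=1, then val=20, then returns 0
calc_v2: val=-5, then ((-c) != (val * b)) is false, then b=3, then cur=1, then (i=-2), then cur=1, then (i=-1), then cur=1, then (i=0), then cur=1, then tot=-4, then val=20, then returns 2
0 != 2, so the rewrite changes behavior.
verdict: not equivalent; witness: a=-5, b=-1, c=-5


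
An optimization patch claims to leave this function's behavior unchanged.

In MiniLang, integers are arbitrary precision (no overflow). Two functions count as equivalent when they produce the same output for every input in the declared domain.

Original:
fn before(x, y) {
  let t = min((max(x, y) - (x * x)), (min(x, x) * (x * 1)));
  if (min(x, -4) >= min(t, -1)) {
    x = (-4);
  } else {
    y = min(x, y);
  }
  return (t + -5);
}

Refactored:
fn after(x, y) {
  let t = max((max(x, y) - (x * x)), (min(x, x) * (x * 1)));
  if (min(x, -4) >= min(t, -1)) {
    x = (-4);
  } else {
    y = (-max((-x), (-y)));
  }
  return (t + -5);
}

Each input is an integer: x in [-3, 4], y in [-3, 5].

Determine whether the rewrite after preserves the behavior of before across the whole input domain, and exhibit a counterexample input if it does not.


Try x=-3, y=-3.
before: t becomes -12; next (min(x, -4) >= min(t, -1)) evaluates to true; next x becomes -4; next final value -17
after: t becomes 9; next (min(x, -4) >= min(t, -1)) evaluates to false; next y becomes -3; next final value 4
-17 and 4 differ, so these are not the same function on this domain.
verdict: not equivalent; witness: x=-3, y=-3


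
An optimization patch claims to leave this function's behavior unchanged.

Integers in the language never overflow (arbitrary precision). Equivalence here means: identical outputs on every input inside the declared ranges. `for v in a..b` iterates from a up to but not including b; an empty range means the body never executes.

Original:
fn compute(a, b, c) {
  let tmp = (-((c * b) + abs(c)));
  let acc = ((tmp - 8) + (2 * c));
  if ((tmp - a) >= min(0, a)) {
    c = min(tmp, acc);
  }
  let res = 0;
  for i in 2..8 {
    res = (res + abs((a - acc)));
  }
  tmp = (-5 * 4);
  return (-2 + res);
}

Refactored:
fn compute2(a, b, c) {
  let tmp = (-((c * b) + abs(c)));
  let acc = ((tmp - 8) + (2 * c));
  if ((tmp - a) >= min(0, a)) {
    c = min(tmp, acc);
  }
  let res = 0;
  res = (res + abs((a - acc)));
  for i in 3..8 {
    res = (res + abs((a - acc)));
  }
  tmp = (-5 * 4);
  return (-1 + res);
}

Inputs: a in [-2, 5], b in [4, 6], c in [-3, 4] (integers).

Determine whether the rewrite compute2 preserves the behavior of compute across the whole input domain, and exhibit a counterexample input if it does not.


Evaluate both at a=-2, b=4, c=-3.
compute: tmp becomes 9; next acc becomes -5; next ((tmp - a) >= min(0, a)) evaluates to true; next c becomes -5; next res becomes 0; next at i=2:; next res becomes 3; next at i=3:; next res becomes 6; next at i=4:; next res becomes 9; next at i=5:; next res becomes 12; next at i=6:; next res becomes 15; next at i=7:; next res becomes 18; next tmp becomes -20; next final value 16
compute2: tmp becomes 9; next acc becomes -5; next ((tmp - a) >= min(0, a)) evaluates to true; next c becomes -5; next res becomes 0; next res becomes 3; next at i=3:; next res becomes 6; next at i=4:; next res becomes 9; next at i=5:; next res becomes 12; next at i=6:; next res becomes 15; next at i=7:; next res becomes 18; next tmp becomes -20; next final value 17
16 != 17, so the rewrite changes behavior.
verdict: not equivalent; witness: a=-2, b=4, c=-3


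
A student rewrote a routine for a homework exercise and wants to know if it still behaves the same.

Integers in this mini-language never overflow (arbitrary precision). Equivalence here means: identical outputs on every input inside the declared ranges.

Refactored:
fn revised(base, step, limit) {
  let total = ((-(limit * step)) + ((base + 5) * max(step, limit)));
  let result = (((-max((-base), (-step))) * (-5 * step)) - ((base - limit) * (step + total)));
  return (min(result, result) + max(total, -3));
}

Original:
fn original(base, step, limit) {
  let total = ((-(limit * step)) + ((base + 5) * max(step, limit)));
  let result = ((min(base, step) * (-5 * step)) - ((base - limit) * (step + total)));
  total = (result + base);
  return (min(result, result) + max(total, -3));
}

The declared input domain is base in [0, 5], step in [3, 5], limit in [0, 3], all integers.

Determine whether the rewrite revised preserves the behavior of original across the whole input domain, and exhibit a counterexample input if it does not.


Consider the input base=0, step=3, limit=0.
original: total=15, then result=0, then total=0, then returns 0
revised: total=15, then result=0, then returns 15
0 vs 15 — the two versions disagree here.
verdict: not equivalent; witness: base=0, step=3, limit=0


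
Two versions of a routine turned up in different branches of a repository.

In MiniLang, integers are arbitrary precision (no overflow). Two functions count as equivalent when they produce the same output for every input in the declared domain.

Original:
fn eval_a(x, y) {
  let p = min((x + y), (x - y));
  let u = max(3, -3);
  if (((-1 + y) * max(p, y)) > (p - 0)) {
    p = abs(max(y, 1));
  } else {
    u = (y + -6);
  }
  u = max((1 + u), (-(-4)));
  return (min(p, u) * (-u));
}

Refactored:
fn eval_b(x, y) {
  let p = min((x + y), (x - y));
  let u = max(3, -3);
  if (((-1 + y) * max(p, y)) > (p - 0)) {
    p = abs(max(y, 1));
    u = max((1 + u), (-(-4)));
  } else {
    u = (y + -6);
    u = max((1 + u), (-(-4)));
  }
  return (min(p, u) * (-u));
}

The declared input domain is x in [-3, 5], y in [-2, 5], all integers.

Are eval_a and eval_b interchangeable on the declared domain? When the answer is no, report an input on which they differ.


Comparing the listings, the differences include: constant usage differs; and arithmetic usage differs; and statement counts differ; and min/max/abs usage differs.
Tracing x=-3, y=1: eval_a: p becomes -4; next u becomes 3; next (((-1 + y) * max(p, y)) > (p - 0)) evaluates to true; next p becomes 1; next u becomes 4; next final value -4 | eval_b: p becomes -4; next u becomes 3; next (((-1 + y) * max(p, y)) > (p - 0)) evaluates to true; next p becomes 1; next u becomes 4; next final value -4 — matching result -4.
Every one of the 72 inputs gives matching results.
verdict: equivalent


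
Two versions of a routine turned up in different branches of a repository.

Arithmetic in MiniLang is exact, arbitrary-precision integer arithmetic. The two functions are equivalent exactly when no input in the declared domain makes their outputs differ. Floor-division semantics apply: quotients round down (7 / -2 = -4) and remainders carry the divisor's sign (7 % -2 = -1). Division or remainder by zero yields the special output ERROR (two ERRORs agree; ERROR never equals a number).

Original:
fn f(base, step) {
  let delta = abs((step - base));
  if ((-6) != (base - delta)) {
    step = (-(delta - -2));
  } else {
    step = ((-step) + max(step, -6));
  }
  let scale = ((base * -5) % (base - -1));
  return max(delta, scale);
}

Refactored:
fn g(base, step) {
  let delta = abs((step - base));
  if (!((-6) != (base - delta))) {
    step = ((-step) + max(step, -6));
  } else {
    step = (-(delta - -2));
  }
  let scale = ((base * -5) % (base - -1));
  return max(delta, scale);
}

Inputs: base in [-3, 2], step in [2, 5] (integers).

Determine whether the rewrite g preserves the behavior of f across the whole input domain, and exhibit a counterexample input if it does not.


Reading the diff, among the changes: boolean connective usage differs.
Spot check at base=-2, step=4 — f: delta=6, then ((-6) != (base - delta)) is true, then step=-8, then scale=0, then returns 6. g: delta=6, then (!((-6) != (base - delta))) is false, then step=-8, then scale=0, then returns 6. Both give 6.
Sweeping the whole domain (24 inputs) finds no disagreement.
verdict: equivalent


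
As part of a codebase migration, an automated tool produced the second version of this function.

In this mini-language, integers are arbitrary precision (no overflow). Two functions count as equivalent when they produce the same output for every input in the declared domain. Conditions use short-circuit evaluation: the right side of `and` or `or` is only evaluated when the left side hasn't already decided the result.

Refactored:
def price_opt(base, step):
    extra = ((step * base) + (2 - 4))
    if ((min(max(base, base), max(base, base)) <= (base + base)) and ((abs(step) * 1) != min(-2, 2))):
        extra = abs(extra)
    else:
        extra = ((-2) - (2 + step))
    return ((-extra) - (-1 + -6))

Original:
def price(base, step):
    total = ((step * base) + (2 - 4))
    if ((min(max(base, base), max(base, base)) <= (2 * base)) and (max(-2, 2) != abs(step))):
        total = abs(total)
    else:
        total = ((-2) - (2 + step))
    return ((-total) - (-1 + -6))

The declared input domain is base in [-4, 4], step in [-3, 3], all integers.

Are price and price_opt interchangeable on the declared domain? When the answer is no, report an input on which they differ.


The rewrite breaks on base=0, step=-2, where the results are 9 and 5.
price: total := -2 | ((min(max(base, base), max(base, base)) <= (2 * base)) and (max(-2, 2) != abs(step))): false | total := -2 | result 9
price_opt: extra := -2 | ((min(max(base, base), max(base, base)) <= (base + base)) and ((abs(step) * 1) != min(-2, 2))): true | extra := 2 | result 5
verdict: not equivalent; witness: base=0, step=-2


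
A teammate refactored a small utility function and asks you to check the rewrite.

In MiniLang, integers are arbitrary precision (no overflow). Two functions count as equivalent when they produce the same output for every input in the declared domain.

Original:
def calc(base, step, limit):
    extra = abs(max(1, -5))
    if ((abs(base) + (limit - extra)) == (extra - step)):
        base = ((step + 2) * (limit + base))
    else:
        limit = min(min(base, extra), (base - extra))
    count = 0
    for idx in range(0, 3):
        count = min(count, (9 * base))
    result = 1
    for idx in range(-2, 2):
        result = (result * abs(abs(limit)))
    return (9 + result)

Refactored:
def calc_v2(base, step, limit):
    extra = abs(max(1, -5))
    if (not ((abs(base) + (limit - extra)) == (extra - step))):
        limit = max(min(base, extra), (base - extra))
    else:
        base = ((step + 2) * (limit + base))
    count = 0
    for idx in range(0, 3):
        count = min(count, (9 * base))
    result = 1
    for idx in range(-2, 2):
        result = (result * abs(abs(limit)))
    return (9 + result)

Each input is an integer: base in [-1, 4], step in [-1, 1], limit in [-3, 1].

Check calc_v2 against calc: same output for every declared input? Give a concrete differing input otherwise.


Evaluate both at base=-1, step=-1, limit=-3.
calc: extra = 1; ((abs(base) + (limit - extra)) == (extra - step)) -> false; limit = -2; count = 0; [idx=0]; count = -9; [idx=1]; count = -9; [idx=2]; count = -9; result = 1; [idx=-2]; result = 2; [idx=-1]; result = 4; [idx=0]; result = 8; [idx=1]; result = 16; return 25
calc_v2: extra = 1; (not ((abs(base) + (limit - extra)) == (extra - step))) -> true; limit = -1; count = 0; [idx=0]; count = -9; [idx=1]; count = -9; [idx=2]; count = -9; result = 1; [idx=-2]; result = 1; [idx=-1]; result = 1; [idx=0]; result = 1; [idx=1]; result = 1; return 10
25 vs 10 — the two versions disagree here.
verdict: not equivalent; witness: base=-1, step=-1, limit=-3


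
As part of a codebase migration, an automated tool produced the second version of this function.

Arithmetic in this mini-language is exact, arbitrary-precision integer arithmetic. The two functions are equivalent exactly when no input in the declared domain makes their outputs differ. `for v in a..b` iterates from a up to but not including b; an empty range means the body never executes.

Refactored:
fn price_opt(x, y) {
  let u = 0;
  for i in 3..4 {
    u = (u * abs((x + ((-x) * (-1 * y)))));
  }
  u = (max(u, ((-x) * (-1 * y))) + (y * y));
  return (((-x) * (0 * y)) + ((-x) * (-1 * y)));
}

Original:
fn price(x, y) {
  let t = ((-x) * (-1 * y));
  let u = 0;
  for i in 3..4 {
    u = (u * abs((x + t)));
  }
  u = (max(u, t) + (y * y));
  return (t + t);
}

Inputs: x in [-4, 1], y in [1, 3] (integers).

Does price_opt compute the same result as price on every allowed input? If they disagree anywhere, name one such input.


There is a counterexample at x=-4, y=1: -8 on one side, -4 on the other.
price: t = -4; u = 0; [i=3]; u = 0; u = 1; return -8
price_opt: u = 0; [i=3]; u = 0; u = 1; return -4
verdict: not equivalent; witness: x=-4, y=1


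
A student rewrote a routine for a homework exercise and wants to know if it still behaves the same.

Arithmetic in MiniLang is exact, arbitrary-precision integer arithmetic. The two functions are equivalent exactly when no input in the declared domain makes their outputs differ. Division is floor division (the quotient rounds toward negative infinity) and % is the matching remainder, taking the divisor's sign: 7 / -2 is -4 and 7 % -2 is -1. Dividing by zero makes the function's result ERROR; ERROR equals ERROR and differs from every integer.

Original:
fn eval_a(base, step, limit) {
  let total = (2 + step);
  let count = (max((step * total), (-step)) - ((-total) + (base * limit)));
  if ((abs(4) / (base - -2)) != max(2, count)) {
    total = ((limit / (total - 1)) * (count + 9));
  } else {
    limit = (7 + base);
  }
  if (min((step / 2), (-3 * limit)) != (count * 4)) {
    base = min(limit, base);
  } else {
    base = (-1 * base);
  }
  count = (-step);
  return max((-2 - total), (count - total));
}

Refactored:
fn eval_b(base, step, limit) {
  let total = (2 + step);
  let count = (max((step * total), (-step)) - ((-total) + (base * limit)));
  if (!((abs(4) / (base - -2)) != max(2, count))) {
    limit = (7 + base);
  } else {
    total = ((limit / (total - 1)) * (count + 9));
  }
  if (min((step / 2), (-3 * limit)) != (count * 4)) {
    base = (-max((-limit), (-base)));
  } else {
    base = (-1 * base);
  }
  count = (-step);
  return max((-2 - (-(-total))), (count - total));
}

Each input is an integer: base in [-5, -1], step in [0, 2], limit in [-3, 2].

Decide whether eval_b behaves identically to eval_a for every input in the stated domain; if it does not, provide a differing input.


Although boolean connective usage differs; also min/max/abs usage differs, 90/90 inputs agree.
verdict: equivalent


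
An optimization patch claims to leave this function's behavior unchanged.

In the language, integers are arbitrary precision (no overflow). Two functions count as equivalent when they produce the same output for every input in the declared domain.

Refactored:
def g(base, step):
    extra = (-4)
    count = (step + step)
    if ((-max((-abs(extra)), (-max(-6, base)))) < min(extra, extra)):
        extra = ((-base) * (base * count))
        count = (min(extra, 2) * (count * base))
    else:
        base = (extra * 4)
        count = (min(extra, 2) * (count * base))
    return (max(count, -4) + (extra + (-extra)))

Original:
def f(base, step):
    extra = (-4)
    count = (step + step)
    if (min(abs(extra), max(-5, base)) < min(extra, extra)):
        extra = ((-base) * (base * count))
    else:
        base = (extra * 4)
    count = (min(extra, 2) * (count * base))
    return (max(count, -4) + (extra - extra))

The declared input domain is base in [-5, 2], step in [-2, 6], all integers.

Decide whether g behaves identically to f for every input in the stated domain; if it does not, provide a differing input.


The suspicious edit (`-5` became `-6`) never changes the result for any input inside the declared domain.
Tracing base=2, step=3: f: extra becomes -4; next count becomes 6; next (min(abs(extra), max(-5, base)) < min(extra, extra)) evaluates to false; next base becomes -16; next count becomes 384; next final value 384 | g: extra becomes -4; next count becomes 6; next ((-max((-abs(extra)), (-max(-6, base)))) < min(extra, extra)) evaluates to false; next base becomes -16; next count becomes 384; next final value 384 — matching result 384.
Checked all 72 inputs in the declared domain: the outputs agree on every one.
verdict: equivalent


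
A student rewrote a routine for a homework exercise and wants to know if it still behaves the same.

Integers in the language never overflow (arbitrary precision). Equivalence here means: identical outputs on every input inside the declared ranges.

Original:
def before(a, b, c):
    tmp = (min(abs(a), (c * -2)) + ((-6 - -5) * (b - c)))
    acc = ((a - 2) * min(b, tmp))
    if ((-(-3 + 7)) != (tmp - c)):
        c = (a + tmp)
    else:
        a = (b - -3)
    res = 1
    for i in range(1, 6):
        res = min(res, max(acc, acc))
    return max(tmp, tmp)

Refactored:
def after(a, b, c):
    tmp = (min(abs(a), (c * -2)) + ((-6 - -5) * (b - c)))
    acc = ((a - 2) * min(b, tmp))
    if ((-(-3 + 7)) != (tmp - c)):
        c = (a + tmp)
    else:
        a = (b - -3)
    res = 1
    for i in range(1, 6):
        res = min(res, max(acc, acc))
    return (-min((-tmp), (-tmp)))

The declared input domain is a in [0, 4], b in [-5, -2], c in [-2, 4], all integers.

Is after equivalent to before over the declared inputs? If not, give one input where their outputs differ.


Comparing the listings, the differences include: min/max/abs usage differs.
Tracing a=2, b=-5, c=4: before: tmp=1, then acc=0, then ((-(-3 + 7)) != (tmp - c)) is true, then c=3, then res=1, then (i=1), then res=0, then (i=2), then res=0, then (i=3), then res=0, then (i=4), then res=0, then (i=5), then res=0, then returns 1 | after: tmp=1, then acc=0, then ((-(-3 + 7)) != (tmp - c)) is true, then c=3, then res=1, then (i=1), then res=0, then (i=2), then res=0, then (i=3), then res=0, then (i=4), then res=0, then (i=5), then res=0, then returns 1 — matching result 1.
An exhaustive pass over the 140 declared inputs shows identical outputs.
verdict: equivalent


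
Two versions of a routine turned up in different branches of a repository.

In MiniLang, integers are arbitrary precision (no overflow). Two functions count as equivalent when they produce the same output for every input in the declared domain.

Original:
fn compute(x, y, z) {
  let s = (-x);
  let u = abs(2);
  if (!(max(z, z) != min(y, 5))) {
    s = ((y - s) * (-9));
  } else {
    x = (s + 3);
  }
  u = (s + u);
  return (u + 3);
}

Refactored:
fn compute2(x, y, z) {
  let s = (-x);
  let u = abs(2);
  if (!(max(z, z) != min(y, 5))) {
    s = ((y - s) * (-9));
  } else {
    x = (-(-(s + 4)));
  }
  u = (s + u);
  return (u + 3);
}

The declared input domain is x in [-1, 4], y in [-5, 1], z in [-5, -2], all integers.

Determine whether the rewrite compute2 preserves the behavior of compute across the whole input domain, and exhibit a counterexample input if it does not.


The edit looks behavioral (`3` became `4`), but over these ranges it never changes the outcome; all 168 inputs agree.
verdict: equivalent


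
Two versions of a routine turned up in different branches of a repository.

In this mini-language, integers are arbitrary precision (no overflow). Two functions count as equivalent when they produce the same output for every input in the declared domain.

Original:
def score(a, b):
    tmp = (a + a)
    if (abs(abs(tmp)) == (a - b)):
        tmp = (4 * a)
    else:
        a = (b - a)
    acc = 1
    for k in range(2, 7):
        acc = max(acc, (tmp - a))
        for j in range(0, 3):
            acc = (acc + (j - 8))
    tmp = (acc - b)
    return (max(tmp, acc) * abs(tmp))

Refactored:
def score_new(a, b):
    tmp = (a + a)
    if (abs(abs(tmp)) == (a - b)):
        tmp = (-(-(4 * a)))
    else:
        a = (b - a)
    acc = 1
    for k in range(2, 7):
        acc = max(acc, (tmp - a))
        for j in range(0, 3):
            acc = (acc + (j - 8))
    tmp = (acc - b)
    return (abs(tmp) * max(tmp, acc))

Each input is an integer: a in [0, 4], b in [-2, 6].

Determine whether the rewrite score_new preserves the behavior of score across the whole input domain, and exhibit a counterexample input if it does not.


The two versions differ — the changes include same computation, different form.
One worked example (a=4, b=0) — score: tmp becomes 8; next (abs(abs(tmp)) == (a - b)) evaluates to false; next a becomes -4; next acc becomes 1; next at k=2:; next acc becomes 12; next at j=0:; next acc becomes 4; next at j=1:; next acc becomes -3; next at j=2:; next acc becomes -9; next at k=3:; next acc becomes 12; next at j=0:; next acc becomes 4; next at j=1:; next acc becomes -3; next at j=2:; next acc becomes -9; next at k=4:; next acc becomes 12; next at j=0:; next acc becomes 4; next at j=1:; next acc becomes -3; next at j=2:; next acc becomes -9; next at k=5:; next acc becomes 12; next at j=0:; next acc becomes 4; next at j=1:; next acc becomes -3; next at j=2:; next acc becomes -9; next at k=6:; next acc becomes 12; next at j=0:; next acc becomes 4; next at j=1:; next acc becomes -3; next at j=2:; next acc becomes -9; next tmp becomes -9; next final value -81; score_new: tmp becomes 8; next (abs(abs(tmp)) == (a - b)) evaluates to false; next a becomes -4; next acc becomes 1; next at k=2:; next acc becomes 12; next at j=0:; next acc becomes 4; next at j=1:; next acc becomes -3; next at j=2:; next acc becomes -9; next at k=3:; next acc becomes 12; next at j=0:; next acc becomes 4; next at j=1:; next acc becomes -3; next at j=2:; next acc becomes -9; next at k=4:; next acc becomes 12; next at j=0:; next acc becomes 4; next at j=1:; next acc becomes -3; next at j=2:; next acc becomes -9; next at k=5:; next acc becomes 12; next at j=0:; next acc becomes 4; next at j=1:; next acc becomes -3; next at j=2:; next acc becomes -9; next at k=6:; next acc becomes 12; next at j=0:; next acc becomes 4; next at j=1:; next acc becomes -3; next at j=2:; next acc becomes -9; next tmp becomes -9; next final value -81; agreement on -81.
Every one of the 45 inputs gives matching results.
verdict: equivalent


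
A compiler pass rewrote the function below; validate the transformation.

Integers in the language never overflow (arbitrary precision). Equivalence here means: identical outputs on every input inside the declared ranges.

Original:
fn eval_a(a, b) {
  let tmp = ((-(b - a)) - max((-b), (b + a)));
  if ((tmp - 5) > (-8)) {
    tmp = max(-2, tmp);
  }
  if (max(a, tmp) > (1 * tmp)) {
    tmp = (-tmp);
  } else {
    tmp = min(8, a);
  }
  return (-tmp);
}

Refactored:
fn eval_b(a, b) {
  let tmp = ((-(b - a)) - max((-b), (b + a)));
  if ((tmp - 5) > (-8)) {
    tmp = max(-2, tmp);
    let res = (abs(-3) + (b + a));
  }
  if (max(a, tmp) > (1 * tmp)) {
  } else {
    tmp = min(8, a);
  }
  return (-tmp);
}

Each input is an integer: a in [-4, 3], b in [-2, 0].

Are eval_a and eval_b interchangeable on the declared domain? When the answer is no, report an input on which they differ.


The rewrite breaks on a=3, b=-1, where the results are 2 and -2.
eval_a: tmp=2, then ((tmp - 5) > (-8)) is true, then tmp=2, then (max(a, tmp) > (1 * tmp)) is true, then tmp=-2, then returns 2
eval_b: tmp=2, then ((tmp - 5) > (-8)) is true, then tmp=2, then res=5, then (max(a, tmp) > (1 * tmp)) is true, then returns -2
verdict: not equivalent; witness: a=3, b=-1


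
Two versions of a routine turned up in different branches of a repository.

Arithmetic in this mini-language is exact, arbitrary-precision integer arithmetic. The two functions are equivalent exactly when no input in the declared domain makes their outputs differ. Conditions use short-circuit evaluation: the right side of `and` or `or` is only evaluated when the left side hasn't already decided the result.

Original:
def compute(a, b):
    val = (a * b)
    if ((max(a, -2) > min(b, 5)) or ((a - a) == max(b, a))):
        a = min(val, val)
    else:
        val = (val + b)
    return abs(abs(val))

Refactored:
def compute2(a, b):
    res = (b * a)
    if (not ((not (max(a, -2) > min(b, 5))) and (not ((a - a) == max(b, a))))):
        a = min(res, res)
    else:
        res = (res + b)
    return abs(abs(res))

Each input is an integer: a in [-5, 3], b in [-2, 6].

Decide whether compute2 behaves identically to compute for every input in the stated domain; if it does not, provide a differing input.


This is a faithful refactor — local variable names differ, and boolean connective usage differs, but the computed results match everywhere.
Tracing a=3, b=4: compute: val becomes 12; next ((max(a, -2) > min(b, 5)) or ((a - a) == max(b, a))) evaluates to false; next val becomes 16; next final value 16 | compute2: res becomes 12; next (not ((not (max(a, -2) > min(b, 5))) and (not ((a - a) == max(b, a))))) evaluates to false; next res becomes 16; next final value 16 — matching result 16.
Across all 81 domain points the two functions coincide.
verdict: equivalent


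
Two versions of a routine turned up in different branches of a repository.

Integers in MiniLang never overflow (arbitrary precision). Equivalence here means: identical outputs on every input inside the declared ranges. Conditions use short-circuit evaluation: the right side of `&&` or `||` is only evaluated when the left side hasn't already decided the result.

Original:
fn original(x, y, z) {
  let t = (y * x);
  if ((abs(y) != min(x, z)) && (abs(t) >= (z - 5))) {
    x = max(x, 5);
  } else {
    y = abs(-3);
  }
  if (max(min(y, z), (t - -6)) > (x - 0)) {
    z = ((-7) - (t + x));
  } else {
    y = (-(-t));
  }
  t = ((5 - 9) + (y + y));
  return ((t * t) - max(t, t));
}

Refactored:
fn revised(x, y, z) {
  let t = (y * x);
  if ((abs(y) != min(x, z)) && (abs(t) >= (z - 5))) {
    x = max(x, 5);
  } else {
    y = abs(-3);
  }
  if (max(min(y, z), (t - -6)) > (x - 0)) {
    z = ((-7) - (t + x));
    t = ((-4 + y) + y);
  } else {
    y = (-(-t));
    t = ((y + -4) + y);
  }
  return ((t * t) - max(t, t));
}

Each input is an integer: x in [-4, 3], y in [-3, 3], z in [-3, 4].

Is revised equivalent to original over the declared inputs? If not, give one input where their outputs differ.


Side by side, the visible changes include: statement counts differ, and constant usage differs, and arithmetic usage differs.
Spot check at x=-1, y=2, z=0 — original: t := -2 | ((abs(y) != min(x, z)) && (abs(t) >= (z - 5))): true | x := 5 | (max(min(y, z), (t - -6)) > (x - 0)): false | y := -2 | t := -8 | result 72. revised: t := -2 | ((abs(y) != min(x, z)) && (abs(t) >= (z - 5))): true | x := 5 | (max(min(y, z), (t - -6)) > (x - 0)): false | y := -2 | t := -8 | result 72. Both give 72.
Checked all 448 inputs in the declared domain: the outputs agree on every one.
verdict: equivalent


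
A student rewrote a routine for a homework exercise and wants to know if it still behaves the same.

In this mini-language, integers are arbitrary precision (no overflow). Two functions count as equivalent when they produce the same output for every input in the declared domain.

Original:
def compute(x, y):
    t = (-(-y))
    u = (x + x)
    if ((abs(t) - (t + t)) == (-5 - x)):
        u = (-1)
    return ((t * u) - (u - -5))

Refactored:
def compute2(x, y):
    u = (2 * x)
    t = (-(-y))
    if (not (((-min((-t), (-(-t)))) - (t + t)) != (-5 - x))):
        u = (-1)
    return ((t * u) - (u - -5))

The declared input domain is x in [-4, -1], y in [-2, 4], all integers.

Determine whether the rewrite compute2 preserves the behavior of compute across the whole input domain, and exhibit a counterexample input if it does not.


The two are interchangeable: comparison usage differs, plus boolean connective usage differs, plus arithmetic usage differs, plus min/max/abs usage differs, plus constant usage differs, and every declared input agrees.
Spot check at x=-1, y=-1 — compute: t=-1, then u=-2, then ((abs(t) - (t + t)) == (-5 - x)) is false, then returns -1. compute2: u=-2, then t=-1, then (not (((-min((-t), (-(-t)))) - (t + t)) != (-5 - x))) is false, then returns -1. Both give -1.
Every one of the 28 inputs gives matching results.
verdict: equivalent


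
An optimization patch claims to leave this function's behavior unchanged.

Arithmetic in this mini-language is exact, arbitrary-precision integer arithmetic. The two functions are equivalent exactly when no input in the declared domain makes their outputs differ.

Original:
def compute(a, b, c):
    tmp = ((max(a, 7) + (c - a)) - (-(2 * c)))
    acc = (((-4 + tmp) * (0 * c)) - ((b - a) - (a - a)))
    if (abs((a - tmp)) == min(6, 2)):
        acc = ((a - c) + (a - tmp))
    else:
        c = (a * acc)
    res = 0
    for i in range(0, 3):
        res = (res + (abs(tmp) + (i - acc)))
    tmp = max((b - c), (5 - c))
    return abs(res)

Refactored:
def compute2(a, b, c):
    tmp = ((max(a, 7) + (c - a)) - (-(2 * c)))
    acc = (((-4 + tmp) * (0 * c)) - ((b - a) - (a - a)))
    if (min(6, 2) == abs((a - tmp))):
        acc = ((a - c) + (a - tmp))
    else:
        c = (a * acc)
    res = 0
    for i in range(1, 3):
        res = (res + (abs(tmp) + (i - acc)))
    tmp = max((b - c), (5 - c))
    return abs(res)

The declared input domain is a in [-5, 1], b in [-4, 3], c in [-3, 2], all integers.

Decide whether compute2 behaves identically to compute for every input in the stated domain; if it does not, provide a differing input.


On input a=-5, b=-4, c=-3, compute returns 15 while compute2 returns 11.
verdict: not equivalent; witness: a=-5, b=-4, c=-3


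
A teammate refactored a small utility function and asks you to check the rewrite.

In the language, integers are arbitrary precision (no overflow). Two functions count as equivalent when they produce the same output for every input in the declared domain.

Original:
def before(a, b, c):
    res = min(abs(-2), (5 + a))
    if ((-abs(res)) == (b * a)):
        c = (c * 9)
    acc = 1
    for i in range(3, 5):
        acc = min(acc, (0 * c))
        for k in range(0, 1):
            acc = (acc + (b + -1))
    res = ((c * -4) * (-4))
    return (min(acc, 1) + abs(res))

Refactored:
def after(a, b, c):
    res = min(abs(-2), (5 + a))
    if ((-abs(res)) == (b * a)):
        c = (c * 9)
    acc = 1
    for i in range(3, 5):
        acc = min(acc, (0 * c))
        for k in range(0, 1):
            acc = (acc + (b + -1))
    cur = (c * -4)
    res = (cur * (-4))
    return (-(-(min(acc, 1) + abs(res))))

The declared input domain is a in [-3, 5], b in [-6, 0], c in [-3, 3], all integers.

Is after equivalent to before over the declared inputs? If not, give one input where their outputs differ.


Although local variable names differ, and statement counts differ, 441/441 inputs agree.
verdict: equivalent


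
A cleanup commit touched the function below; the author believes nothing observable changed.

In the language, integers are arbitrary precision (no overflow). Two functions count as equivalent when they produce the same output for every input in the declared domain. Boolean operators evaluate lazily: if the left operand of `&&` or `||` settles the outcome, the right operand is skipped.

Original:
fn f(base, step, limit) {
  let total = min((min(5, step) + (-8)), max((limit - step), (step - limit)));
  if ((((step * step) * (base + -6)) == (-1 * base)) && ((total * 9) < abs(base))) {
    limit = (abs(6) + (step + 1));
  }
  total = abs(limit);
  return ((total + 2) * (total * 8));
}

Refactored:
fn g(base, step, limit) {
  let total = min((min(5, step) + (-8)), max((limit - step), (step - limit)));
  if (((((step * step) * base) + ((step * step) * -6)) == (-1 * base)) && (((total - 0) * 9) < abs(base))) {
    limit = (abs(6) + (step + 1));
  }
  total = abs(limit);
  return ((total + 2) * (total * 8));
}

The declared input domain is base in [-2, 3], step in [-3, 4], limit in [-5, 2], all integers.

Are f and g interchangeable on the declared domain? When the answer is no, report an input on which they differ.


Changes here: arithmetic usage differs, constant usage differs; the full 384-point sweep finds no disagreement.
verdict: equivalent


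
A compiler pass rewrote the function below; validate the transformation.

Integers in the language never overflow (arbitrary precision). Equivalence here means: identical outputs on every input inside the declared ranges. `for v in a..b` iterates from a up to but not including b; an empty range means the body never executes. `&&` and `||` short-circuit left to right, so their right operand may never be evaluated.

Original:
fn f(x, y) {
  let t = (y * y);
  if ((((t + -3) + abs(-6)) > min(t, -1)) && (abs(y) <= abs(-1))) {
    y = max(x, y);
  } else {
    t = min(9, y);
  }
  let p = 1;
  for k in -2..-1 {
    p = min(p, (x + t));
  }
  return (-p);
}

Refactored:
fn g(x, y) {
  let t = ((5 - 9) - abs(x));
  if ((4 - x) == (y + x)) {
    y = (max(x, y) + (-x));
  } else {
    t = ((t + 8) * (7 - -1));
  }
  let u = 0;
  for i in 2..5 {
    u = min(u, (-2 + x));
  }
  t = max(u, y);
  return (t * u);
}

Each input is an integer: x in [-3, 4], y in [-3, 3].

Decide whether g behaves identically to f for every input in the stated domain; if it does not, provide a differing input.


These are not equivalent — on x=-3, y=-3 the outputs split (6 vs 15).
f: t = 9; ((((t + -3) + abs(-6)) > min(t, -1)) && (abs(y) <= abs(-1))) -> false; t = -3; p = 1; [k=-2]; p = -6; return 6
g: t = -7; ((4 - x) == (y + x)) -> false; t = 8; u = 0; [i=2]; u = -5; [i=3]; u = -5; [i=4]; u = -5; t = -3; return 15
verdict: not equivalent; witness: x=-3, y=-3
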